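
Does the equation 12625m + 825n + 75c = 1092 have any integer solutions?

no

gcd(12625, 825) = 25.
gcd(25, 75) = 25.
25 does not divide 1092 (remainder 17), so no integer solutions.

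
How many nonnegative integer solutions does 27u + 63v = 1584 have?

8

gcd(63, 27):
  63 = 2*27 + 9
  27 = 3*9
so gcd(63, 27) = 9.
Back-substitute for Bézout coefficients:
  9 = 63 - 2*27
  ... = 27*(-2) + 63*(1)
Scale by 176: one solution is (-352, 176). Reduce u mod 7: (5, 23).
General: u = 5 + 7t, v = 23 - 3t.
u ≥ 0 ⇒ t ≥ 0; v ≥ 0 ⇒ t ≤ 7. So t ∈ [0, 7]: 8 solutions.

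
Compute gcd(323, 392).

1

gcd(392, 323):
  392 = 1×323 + 69
  323 = 4×69 + 47
  69 = 1×47 + 22
  47 = 2×22 + 3
  22 = 7×3 + 1
  3 = 3×1
so gcd(392, 323) = 1.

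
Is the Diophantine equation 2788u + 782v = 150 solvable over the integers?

gcd(2788, 782):
  2788 = 3*782 + 442
  782 = 1*442 + 340
  442 = 1*340 + 102
  340 = 3*102 + 34
  102 = 3*34
so gcd(2788, 782) = 34.
34 does not divide 150 (remainder 14), so no integer solutions.

no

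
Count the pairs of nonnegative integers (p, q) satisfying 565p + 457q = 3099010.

12

gcd(565, 457):
  565 = 1*457 + 108
  457 = 4*108 + 25
  108 = 4*25 + 8
  25 = 3*8 + 1
  8 = 8*1
so gcd(565, 457) = 1.
Back-substitute for Bézout coefficients:
  1 = 25 - 3*8
  ... = 565*(-55) + 457*(68)
Scale by 3099010: one solution is (-170445550, 210732680). Reduce p mod 457: (369, 6325).
General: p = 369 + 457t, q = 6325 - 565t.
p ≥ 0 ⇒ t ≥ 0; q ≥ 0 ⇒ t ≤ 11. So t ∈ [0, 11]: 12 solutions.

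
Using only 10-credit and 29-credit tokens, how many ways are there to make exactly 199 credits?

1

Need nonnegative integers with 10j + 29k = 199.
gcd(10, 29) = 1, and 10·(3) + 29·(-1) = 1.
So (j₀, k₀) = (597, -199); general j = 597 + 29t, k = -199 - 10t.
j ≥ 0 ⇒ t ≥ -20; k ≥ 0 ⇒ t ≤ -20. That's 1 value of t.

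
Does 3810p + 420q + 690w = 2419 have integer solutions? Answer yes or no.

no

gcd(3810, 420) = 30  (3810 = 9*420 + 30, 420 = 14*30).
gcd(30, 690) = 30.
30 does not divide 2419 (remainder 19), so no integer solutions.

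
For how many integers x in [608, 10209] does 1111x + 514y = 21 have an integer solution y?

19

gcd(1111, 514) = 1.
By Bézout, 1111×(-161) + 514×(348) = 1.
Particular solution: (217, -469).
General solution: x = 217 + 514t, y = -469 - 1111t for integer t.
608 ≤ 217 + 514t ≤ 10209 gives t ∈ [1, 19], which is 19 values.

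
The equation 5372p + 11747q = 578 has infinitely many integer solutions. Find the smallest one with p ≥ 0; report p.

643

gcd(11747, 5372) = 17.
17 divides 578, so solutions exist.
By Bézout, 5372×(-164) + 11747×(75) = 17.
Scale by 578/17 = 34: (p₀, q₀) = (-5576, 2550).
General solution: p = -5576 + 691t, q = 2550 - 316t for integer t.
p ≥ 0: smallest is -5576 mod 691 = 643 (at t = 9), with q = -294.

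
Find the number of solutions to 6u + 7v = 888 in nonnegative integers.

gcd(7, 6) = 1.
By Bézout, 6*(-1) + 7*(1) = 1.
One solution: (1, 126).
General: u = 1 + 7t, v = 126 - 6t.
u ≥ 0 ⇒ t ≥ 0; v ≥ 0 ⇒ t ≤ 21. So t ∈ [0, 21]: 22 solutions.

22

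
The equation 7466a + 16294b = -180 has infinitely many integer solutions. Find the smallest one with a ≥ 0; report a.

6604

gcd(16294, 7466):
  16294 = 2×7466 + 1362
  7466 = 5×1362 + 656
  1362 = 2×656 + 50
  656 = 13×50 + 6
  50 = 8×6 + 2
  6 = 3×2
so gcd(16294, 7466) = 2.
2 divides -180, so solutions exist.
Back-substitute for Bézout coefficients:
  2 = 50 - 8×6
  ... = 7466×(-2608) + 16294×(1195)
Scale by -180/2 = -90: (a₀, b₀) = (234720, -107550).
General solution: a = 234720 + 8147t, b = -107550 - 3733t for integer t.
a ≥ 0: smallest is 234720 mod 8147 = 6604 (at t = -28), with b = -3026.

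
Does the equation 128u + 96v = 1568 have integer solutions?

gcd(128, 96) = 32  (128 = 1×96 + 32, 96 = 3×32).
32 divides 1568, so integer solutions exist.

yes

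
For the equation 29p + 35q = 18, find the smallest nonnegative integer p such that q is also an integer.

gcd(35, 29) = 1.
1 divides 18, so solutions exist.
By Bézout, 29*(-6) + 35*(5) = 1.
Scale by 18/1 = 18: (p₀, q₀) = (-108, 90).
General solution: p = -108 + 35t, q = 90 - 29t for integer t.
p ≥ 0: smallest is -108 mod 35 = 32 (at t = 4), with q = -26.

32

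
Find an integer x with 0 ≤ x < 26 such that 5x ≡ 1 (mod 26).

gcd(26, 5) = 1.
By Bézout, 5·(-5) + 26·(1) = 1.
So 5·-5 ≡ 1 (mod 26), and -5 mod 26 = 21.

21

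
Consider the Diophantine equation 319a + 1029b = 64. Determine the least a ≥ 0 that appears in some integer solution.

gcd(1029, 319):
  1029 = 3*319 + 72
  319 = 4*72 + 31
  72 = 2*31 + 10
  31 = 3*10 + 1
  10 = 10*1
so gcd(1029, 319) = 1.
1 divides 64, so solutions exist.
Back-substitute for Bézout coefficients:
  1 = 31 - 3*10
  ... = 319*(100) + 1029*(-31)
Scale by 64/1 = 64: (a₀, b₀) = (6400, -1984).
General solution: a = 6400 + 1029t, b = -1984 - 319t for integer t.
a ≥ 0: smallest is 6400 mod 1029 = 226 (at t = -6), with b = -70.

226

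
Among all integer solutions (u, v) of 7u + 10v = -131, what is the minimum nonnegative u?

7

gcd(10, 7) = 1  (10 = 1·7 + 3, 7 = 2·3 + 1, 3 = 3·1).
1 divides -131, so solutions exist.
Back-substituting, 7·(3) + 10·(-2) = 1.
Scale by -131/1 = -131: (u₀, v₀) = (-393, 262).
General solution: u = -393 + 10t, v = 262 - 7t for integer t.
u ≥ 0: smallest is -393 mod 10 = 7 (at t = 40), with v = -18.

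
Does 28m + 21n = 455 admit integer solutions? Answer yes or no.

yes

gcd(28, 21):
  28 = 1·21 + 7
  21 = 3·7
so gcd(28, 21) = 7.
7 divides 455, so integer solutions exist.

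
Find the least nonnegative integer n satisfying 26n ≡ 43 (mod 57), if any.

17

gcd(57, 26) = 1  (57 = 2·26 + 5, 26 = 5·5 + 1, 5 = 5·1).
1 divides 43, so solutions exist.
Back-substituting, 26·(11) + 57·(-5) = 1.
So 26·(11) ≡ 1 (mod 57); multiply by 43: n ≡ 473 (mod 57).
Smallest nonnegative: n = 473 mod 57 = 17.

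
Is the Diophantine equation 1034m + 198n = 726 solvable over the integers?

gcd(1034, 198) = 22.
22 divides 726, so integer solutions exist.

yes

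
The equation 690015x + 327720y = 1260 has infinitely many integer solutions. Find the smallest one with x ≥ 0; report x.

gcd(690015, 327720) = 15.
15 divides 1260, so solutions exist.
By Bézout, 690015·(1545) + 327720·(-3253) = 15.
Scale by 1260/15 = 84: (x₀, y₀) = (129780, -273252).
General solution: x = 129780 + 21848t, y = -273252 - 46001t for integer t.
x ≥ 0: smallest is 129780 mod 21848 = 20540 (at t = -5), with y = -43247.

20540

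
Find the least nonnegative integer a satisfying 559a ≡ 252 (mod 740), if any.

gcd(740, 559):
  740 = 1×559 + 181
  559 = 3×181 + 16
  181 = 11×16 + 5
  16 = 3×5 + 1
  5 = 5×1
so gcd(740, 559) = 1.
1 divides 252, so solutions exist.
Back-substitute for Bézout coefficients:
  1 = 16 - 3×5
  ... = 559×(139) + 740×(-105)
So 559×(139) ≡ 1 (mod 740); multiply by 252: a ≡ 35028 (mod 740).
Smallest nonnegative: a = 35028 mod 740 = 248.

248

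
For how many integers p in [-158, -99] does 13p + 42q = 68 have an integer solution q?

1

gcd(42, 13):
  42 = 3×13 + 3
  13 = 4×3 + 1
  3 = 3×1
so gcd(42, 13) = 1.
Back-substitute for Bézout coefficients:
  1 = 13 - 4×3
  ... = 13×(13) + 42×(-4)
Scale by 68: particular solution (884, -272); reduce p mod 42: (2, 1).
General solution: p = 2 + 42t, q = 1 - 13t for integer t.
-158 ≤ 2 + 42t ≤ -99 gives t ∈ [-3, -3], which is 1 value.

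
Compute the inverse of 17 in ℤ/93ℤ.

gcd(93, 17):
  93 = 5*17 + 8
  17 = 2*8 + 1
  8 = 8*1
so gcd(93, 17) = 1.
Back-substitute for Bézout coefficients:
  1 = 17 - 2*8
  ... = 17*(11) + 93*(-2)
So 17*11 ≡ 1 (mod 93), and 11 mod 93 = 11.

11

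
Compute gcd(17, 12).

1

gcd(17, 12):
  17 = 1*12 + 5
  12 = 2*5 + 2
  5 = 2*2 + 1
  2 = 2*1
so gcd(17, 12) = 1.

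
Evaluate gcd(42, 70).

gcd(70, 42) = 14  (70 = 1*42 + 28, 42 = 1*28 + 14, 28 = 2*14).

14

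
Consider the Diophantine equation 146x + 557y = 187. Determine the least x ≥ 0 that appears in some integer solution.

gcd(557, 146) = 1.
1 divides 187, so solutions exist.
By Bézout, 146·(-103) + 557·(27) = 1.
Scale by 187/1 = 187: (x₀, y₀) = (-19261, 5049).
General solution: x = -19261 + 557t, y = 5049 - 146t for integer t.
x ≥ 0: smallest is -19261 mod 557 = 234 (at t = 35), with y = -61.

234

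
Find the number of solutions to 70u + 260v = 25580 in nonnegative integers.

14

gcd(260, 70) = 10.
By Bézout, 70×(-11) + 260×(3) = 10.
One solution: (20, 93).
General: u = 20 + 26t, v = 93 - 7t.
u ≥ 0 ⇒ t ≥ 0; v ≥ 0 ⇒ t ≤ 13. So t ∈ [0, 13]: 14 solutions.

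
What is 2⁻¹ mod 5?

gcd(5, 2) = 1  (5 = 2·2 + 1, 2 = 2·1).
Back-substituting, 2·(-2) + 5·(1) = 1.
So 2·-2 ≡ 1 (mod 5), and -2 mod 5 = 3.

3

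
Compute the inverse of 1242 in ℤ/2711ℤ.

1875

gcd(2711, 1242) = 1  (2711 = 2×1242 + 227, 1242 = 5×227 + 107, 227 = 2×107 + 13, 107 = 8×13 + 3, 13 = 4×3 + 1, 3 = 3×1).
Back-substituting, 1242×(-836) + 2711×(383) = 1.
So 1242×-836 ≡ 1 (mod 2711), and -836 mod 2711 = 1875.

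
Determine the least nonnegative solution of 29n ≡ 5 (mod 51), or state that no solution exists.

gcd(51, 29) = 1  (51 = 1·29 + 22, 29 = 1·22 + 7, 22 = 3·7 + 1, 7 = 7·1).
1 divides 5, so solutions exist.
Back-substituting, 29·(-7) + 51·(4) = 1.
So 29·(-7) ≡ 1 (mod 51); multiply by 5: n ≡ -35 (mod 51).
Smallest nonnegative: n = -35 mod 51 = 16.

16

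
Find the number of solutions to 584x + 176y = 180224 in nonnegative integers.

gcd(584, 176) = 8  (584 = 3·176 + 56, 176 = 3·56 + 8, 56 = 7·8).
Back-substituting, 584·(-3) + 176·(10) = 8.
Scale by 22528: one solution is (-67584, 225280). Reduce x mod 22: (0, 1024).
General: x = 0 + 22t, y = 1024 - 73t.
x ≥ 0 ⇒ t ≥ 0; y ≥ 0 ⇒ t ≤ 14. So t ∈ [0, 14]: 15 solutions.

15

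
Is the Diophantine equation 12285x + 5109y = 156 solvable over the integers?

yes

gcd(12285, 5109) = 39  (12285 = 2*5109 + 2067, 5109 = 2*2067 + 975, 2067 = 2*975 + 117, 975 = 8*117 + 39, 117 = 3*39).
39 divides 156, so integer solutions exist.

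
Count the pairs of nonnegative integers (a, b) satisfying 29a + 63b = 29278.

gcd(63, 29):
  63 = 2·29 + 5
  29 = 5·5 + 4
  5 = 1·4 + 1
  4 = 4·1
so gcd(63, 29) = 1.
Back-substitute for Bézout coefficients:
  1 = 5 - 1·4
  ... = 29·(-13) + 63·(6)
Scale by 29278: one solution is (-380614, 175668). Reduce a mod 63: (32, 450).
General: a = 32 + 63t, b = 450 - 29t.
a ≥ 0 ⇒ t ≥ 0; b ≥ 0 ⇒ t ≤ 15. So t ∈ [0, 15]: 16 solutions.

16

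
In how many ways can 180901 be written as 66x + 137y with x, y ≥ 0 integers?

20

gcd(137, 66):
  137 = 2×66 + 5
  66 = 13×5 + 1
  5 = 5×1
so gcd(137, 66) = 1.
Back-substitute for Bézout coefficients:
  1 = 66 - 13×5
  ... = 66×(27) + 137×(-13)
Scale by 180901: one solution is (4884327, -2351713). Reduce x mod 137: (3, 1319).
General: x = 3 + 137t, y = 1319 - 66t.
x ≥ 0 ⇒ t ≥ 0; y ≥ 0 ⇒ t ≤ 19. So t ∈ [0, 19]: 20 solutions.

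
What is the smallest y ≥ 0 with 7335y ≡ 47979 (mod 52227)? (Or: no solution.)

gcd(52227, 7335) = 9.
9 divides 47979, so solutions exist.
By Bézout, 7335*(1125) + 52227*(-158) = 9.
So 7335*(1125) ≡ 9 (mod 52227); multiply by 5331: y ≡ 5997375 (mod 5803).
Smallest nonnegative: y = 5997375 mod 5803 = 2876.

2876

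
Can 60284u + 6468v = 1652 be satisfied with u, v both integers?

gcd(60284, 6468):
  60284 = 9*6468 + 2072
  6468 = 3*2072 + 252
  2072 = 8*252 + 56
  252 = 4*56 + 28
  56 = 2*28
so gcd(60284, 6468) = 28.
28 divides 1652, so integer solutions exist.

yes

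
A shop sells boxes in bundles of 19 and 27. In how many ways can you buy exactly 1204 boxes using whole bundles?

Need nonnegative integers with 19j + 27k = 1204.
gcd(19, 27) = 1, and 19·(10) + 27·(-7) = 1.
So (j₀, k₀) = (12040, -8428); general j = 12040 + 27t, k = -8428 - 19t.
j ≥ 0 ⇒ t ≥ -445; k ≥ 0 ⇒ t ≤ -444. That's 2 values of t.

2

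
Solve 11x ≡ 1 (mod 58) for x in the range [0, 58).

gcd(58, 11):
  58 = 5*11 + 3
  11 = 3*3 + 2
  3 = 1*2 + 1
  2 = 2*1
so gcd(58, 11) = 1.
Back-substitute for Bézout coefficients:
  1 = 3 - 1*2
  ... = 11*(-21) + 58*(4)
So 11*-21 ≡ 1 (mod 58), and -21 mod 58 = 37.

37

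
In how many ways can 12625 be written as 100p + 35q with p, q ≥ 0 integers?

18

gcd(100, 35) = 5  (100 = 2×35 + 30, 35 = 1×30 + 5, 30 = 6×5).
Back-substituting, 100×(-1) + 35×(3) = 5.
Scale by 2525: one solution is (-2525, 7575). Reduce p mod 7: (2, 355).
General: p = 2 + 7t, q = 355 - 20t.
p ≥ 0 ⇒ t ≥ 0; q ≥ 0 ⇒ t ≤ 17. So t ∈ [0, 17]: 18 solutions.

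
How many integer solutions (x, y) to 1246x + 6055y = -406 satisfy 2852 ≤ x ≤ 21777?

22

gcd(6055, 1246) = 7  (6055 = 4·1246 + 1071, 1246 = 1·1071 + 175, 1071 = 6·175 + 21, 175 = 8·21 + 7, 21 = 3·7).
Back-substituting, 1246·(277) + 6055·(-57) = 7.
Scale by -58: particular solution (-16066, 3306); reduce x mod 865: (369, -76).
General solution: x = 369 + 865t, y = -76 - 178t for integer t.
2852 ≤ 369 + 865t ≤ 21777 gives t ∈ [3, 24], which is 22 values.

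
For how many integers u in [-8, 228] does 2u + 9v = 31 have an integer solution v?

gcd(9, 2) = 1.
By Bézout, 2*(-4) + 9*(1) = 1.
Particular solution: (2, 3).
General solution: u = 2 + 9t, v = 3 - 2t for integer t.
-8 ≤ 2 + 9t ≤ 228 gives t ∈ [-1, 25], which is 27 values.

27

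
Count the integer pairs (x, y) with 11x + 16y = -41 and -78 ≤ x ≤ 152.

15

gcd(16, 11) = 1.
By Bézout, 11*(3) + 16*(-2) = 1.
Particular solution: (5, -6).
General solution: x = 5 + 16t, y = -6 - 11t for integer t.
-78 ≤ 5 + 16t ≤ 152 gives t ∈ [-5, 9], which is 15 values.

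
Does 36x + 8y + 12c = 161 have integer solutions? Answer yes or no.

no

gcd(36, 8) = 4.
gcd(4, 12) = 4.
4 does not divide 161 (remainder 1), so no integer solutions.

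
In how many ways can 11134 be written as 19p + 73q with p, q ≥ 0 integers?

9

gcd(73, 19) = 1  (73 = 3×19 + 16, 19 = 1×16 + 3, 16 = 5×3 + 1, 3 = 3×1).
Back-substituting, 19×(-23) + 73×(6) = 1.
Scale by 11134: one solution is (-256082, 66804). Reduce p mod 73: (2, 152).
General: p = 2 + 73t, q = 152 - 19t.
p ≥ 0 ⇒ t ≥ 0; q ≥ 0 ⇒ t ≤ 8. So t ∈ [0, 8]: 9 solutions.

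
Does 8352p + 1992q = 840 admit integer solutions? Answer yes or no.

yes

gcd(8352, 1992) = 24  (8352 = 4*1992 + 384, 1992 = 5*384 + 72, 384 = 5*72 + 24, 72 = 3*24).
24 divides 840, so integer solutions exist.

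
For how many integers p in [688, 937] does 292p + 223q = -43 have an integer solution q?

2

gcd(292, 223):
  292 = 1*223 + 69
  223 = 3*69 + 16
  69 = 4*16 + 5
  16 = 3*5 + 1
  5 = 5*1
so gcd(292, 223) = 1.
Back-substitute for Bézout coefficients:
  1 = 16 - 3*5
  ... = 292*(-42) + 223*(55)
Scale by -43: particular solution (1806, -2365); reduce p mod 223: (22, -29).
General solution: p = 22 + 223t, q = -29 - 292t for integer t.
688 ≤ 22 + 223t ≤ 937 gives t ∈ [3, 4], which is 2 values.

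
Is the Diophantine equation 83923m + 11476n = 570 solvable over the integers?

gcd(83923, 11476):
  83923 = 7·11476 + 3591
  11476 = 3·3591 + 703
  3591 = 5·703 + 76
  703 = 9·76 + 19
  76 = 4·19
so gcd(83923, 11476) = 19.
19 divides 570, so integer solutions exist.

yes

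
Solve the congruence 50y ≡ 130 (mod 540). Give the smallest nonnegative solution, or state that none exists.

gcd(540, 50) = 10  (540 = 10*50 + 40, 50 = 1*40 + 10, 40 = 4*10).
10 divides 130, so solutions exist.
Back-substituting, 50*(11) + 540*(-1) = 10.
So 50*(11) ≡ 10 (mod 540); multiply by 13: y ≡ 143 (mod 54).
Smallest nonnegative: y = 143 mod 54 = 35.

35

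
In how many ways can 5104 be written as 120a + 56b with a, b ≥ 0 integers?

gcd(120, 56) = 8.
By Bézout, 120×(1) + 56×(-2) = 8.
One solution: (1, 89).
General: a = 1 + 7t, b = 89 - 15t.
a ≥ 0 ⇒ t ≥ 0; b ≥ 0 ⇒ t ≤ 5. So t ∈ [0, 5]: 6 solutions.

6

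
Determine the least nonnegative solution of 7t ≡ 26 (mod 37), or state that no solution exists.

9

gcd(37, 7) = 1  (37 = 5×7 + 2, 7 = 3×2 + 1, 2 = 2×1).
1 divides 26, so solutions exist.
Back-substituting, 7×(16) + 37×(-3) = 1.
So 7×(16) ≡ 1 (mod 37); multiply by 26: t ≡ 416 (mod 37).
Smallest nonnegative: t = 416 mod 37 = 9.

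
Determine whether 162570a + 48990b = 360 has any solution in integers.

gcd(162570, 48990) = 30  (162570 = 3×48990 + 15600, 48990 = 3×15600 + 2190, 15600 = 7×2190 + 270, 2190 = 8×270 + 30, 270 = 9×30).
30 divides 360, so integer solutions exist.

yes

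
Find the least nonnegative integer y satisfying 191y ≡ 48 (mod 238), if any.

gcd(238, 191) = 1.
1 divides 48, so solutions exist.
By Bézout, 191*(81) + 238*(-65) = 1.
So 191*(81) ≡ 1 (mod 238); multiply by 48: y ≡ 3888 (mod 238).
Smallest nonnegative: y = 3888 mod 238 = 80.

80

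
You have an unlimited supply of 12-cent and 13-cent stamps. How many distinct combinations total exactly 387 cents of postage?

3

Need nonnegative integers with 12j + 13k = 387.
gcd(12, 13) = 1, and 12·(-1) + 13·(1) = 1.
So (j₀, k₀) = (-387, 387); general j = -387 + 13t, k = 387 - 12t.
j ≥ 0 ⇒ t ≥ 30; k ≥ 0 ⇒ t ≤ 32. That's 3 values of t.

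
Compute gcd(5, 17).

1

gcd(17, 5):
  17 = 3×5 + 2
  5 = 2×2 + 1
  2 = 2×1
so gcd(17, 5) = 1.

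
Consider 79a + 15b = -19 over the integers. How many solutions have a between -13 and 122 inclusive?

gcd(79, 15):
  79 = 5·15 + 4
  15 = 3·4 + 3
  4 = 1·3 + 1
  3 = 3·1
so gcd(79, 15) = 1.
Back-substitute for Bézout coefficients:
  1 = 4 - 1·3
  ... = 79·(4) + 15·(-21)
Scale by -19: particular solution (-76, 399); reduce a mod 15: (14, -75).
General solution: a = 14 + 15t, b = -75 - 79t for integer t.
-13 ≤ 14 + 15t ≤ 122 gives t ∈ [-1, 7], which is 9 values.

9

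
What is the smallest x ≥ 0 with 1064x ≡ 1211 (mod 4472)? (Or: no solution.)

no solution

gcd(4472, 1064):
  4472 = 4×1064 + 216
  1064 = 4×216 + 200
  216 = 1×200 + 16
  200 = 12×16 + 8
  16 = 2×8
so gcd(4472, 1064) = 8.
8 does not divide 1211, so the congruence has no solution.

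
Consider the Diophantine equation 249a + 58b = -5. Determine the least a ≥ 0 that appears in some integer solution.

27

gcd(249, 58) = 1  (249 = 4×58 + 17, 58 = 3×17 + 7, 17 = 2×7 + 3, 7 = 2×3 + 1, 3 = 3×1).
1 divides -5, so solutions exist.
Back-substituting, 249×(-17) + 58×(73) = 1.
Scale by -5/1 = -5: (a₀, b₀) = (85, -365).
General solution: a = 85 + 58t, b = -365 - 249t for integer t.
a ≥ 0: smallest is 85 mod 58 = 27 (at t = -1), with b = -116.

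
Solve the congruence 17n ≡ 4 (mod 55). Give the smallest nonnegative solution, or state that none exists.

gcd(55, 17):
  55 = 3·17 + 4
  17 = 4·4 + 1
  4 = 4·1
so gcd(55, 17) = 1.
1 divides 4, so solutions exist.
Back-substitute for Bézout coefficients:
  1 = 17 - 4·4
  ... = 17·(13) + 55·(-4)
So 17·(13) ≡ 1 (mod 55); multiply by 4: n ≡ 52 (mod 55).
Smallest nonnegative: n = 52 mod 55 = 52.

52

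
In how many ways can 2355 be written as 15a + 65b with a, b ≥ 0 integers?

gcd(65, 15) = 5  (65 = 4×15 + 5, 15 = 3×5).
Back-substituting, 15×(-4) + 65×(1) = 5.
Scale by 471: one solution is (-1884, 471). Reduce a mod 13: (1, 36).
General: a = 1 + 13t, b = 36 - 3t.
a ≥ 0 ⇒ t ≥ 0; b ≥ 0 ⇒ t ≤ 12. So t ∈ [0, 12]: 13 solutions.

13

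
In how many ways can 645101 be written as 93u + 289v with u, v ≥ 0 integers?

24

gcd(289, 93):
  289 = 3×93 + 10
  93 = 9×10 + 3
  10 = 3×3 + 1
  3 = 3×1
so gcd(289, 93) = 1.
Back-substitute for Bézout coefficients:
  1 = 10 - 3×3
  ... = 93×(-87) + 289×(28)
Scale by 645101: one solution is (-56123787, 18062828). Reduce u mod 289: (13, 2228).
General: u = 13 + 289t, v = 2228 - 93t.
u ≥ 0 ⇒ t ≥ 0; v ≥ 0 ⇒ t ≤ 23. So t ∈ [0, 23]: 24 solutions.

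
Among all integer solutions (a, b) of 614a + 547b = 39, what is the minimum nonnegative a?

270

gcd(614, 547):
  614 = 1×547 + 67
  547 = 8×67 + 11
  67 = 6×11 + 1
  11 = 11×1
so gcd(614, 547) = 1.
1 divides 39, so solutions exist.
Back-substitute for Bézout coefficients:
  1 = 67 - 6×11
  ... = 614×(49) + 547×(-55)
Scale by 39/1 = 39: (a₀, b₀) = (1911, -2145).
General solution: a = 1911 + 547t, b = -2145 - 614t for integer t.
a ≥ 0: smallest is 1911 mod 547 = 270 (at t = -3), with b = -303.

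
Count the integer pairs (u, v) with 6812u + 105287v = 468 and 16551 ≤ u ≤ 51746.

gcd(105287, 6812):
  105287 = 15·6812 + 3107
  6812 = 2·3107 + 598
  3107 = 5·598 + 117
  598 = 5·117 + 13
  117 = 9·13
so gcd(105287, 6812) = 13.
Back-substitute for Bézout coefficients:
  13 = 598 - 5·117
  ... = 6812·(881) + 105287·(-57)
Scale by 36: particular solution (31716, -2052); reduce u mod 8099: (7419, -480).
General solution: u = 7419 + 8099t, v = -480 - 524t for integer t.
16551 ≤ 7419 + 8099t ≤ 51746 gives t ∈ [2, 5], which is 4 values.

4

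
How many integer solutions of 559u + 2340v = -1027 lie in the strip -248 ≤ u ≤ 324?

3

gcd(2340, 559):
  2340 = 4·559 + 104
  559 = 5·104 + 39
  104 = 2·39 + 26
  39 = 1·26 + 13
  26 = 2·13
so gcd(2340, 559) = 13.
Back-substitute for Bézout coefficients:
  13 = 39 - 1·26
  ... = 559·(67) + 2340·(-16)
Scale by -79: particular solution (-5293, 1264); reduce u mod 180: (107, -26).
General solution: u = 107 + 180t, v = -26 - 43t for integer t.
-248 ≤ 107 + 180t ≤ 324 gives t ∈ [-1, 1], which is 3 values.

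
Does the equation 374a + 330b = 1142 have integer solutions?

no

gcd(374, 330) = 22  (374 = 1×330 + 44, 330 = 7×44 + 22, 44 = 2×22).
22 does not divide 1142 (remainder 20), so no integer solutions.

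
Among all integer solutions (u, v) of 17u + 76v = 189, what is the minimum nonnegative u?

29

gcd(76, 17):
  76 = 4*17 + 8
  17 = 2*8 + 1
  8 = 8*1
so gcd(76, 17) = 1.
1 divides 189, so solutions exist.
Back-substitute for Bézout coefficients:
  1 = 17 - 2*8
  ... = 17*(9) + 76*(-2)
Scale by 189/1 = 189: (u₀, v₀) = (1701, -378).
General solution: u = 1701 + 76t, v = -378 - 17t for integer t.
u ≥ 0: smallest is 1701 mod 76 = 29 (at t = -22), with v = -4.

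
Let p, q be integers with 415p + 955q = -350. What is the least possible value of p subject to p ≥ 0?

gcd(955, 415) = 5.
5 divides -350, so solutions exist.
By Bézout, 415×(-23) + 955×(10) = 5.
Scale by -350/5 = -70: (p₀, q₀) = (1610, -700).
General solution: p = 1610 + 191t, q = -700 - 83t for integer t.
p ≥ 0: smallest is 1610 mod 191 = 82 (at t = -8), with q = -36.

82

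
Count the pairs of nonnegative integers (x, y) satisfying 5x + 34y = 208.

gcd(34, 5):
  34 = 6*5 + 4
  5 = 1*4 + 1
  4 = 4*1
so gcd(34, 5) = 1.
Back-substitute for Bézout coefficients:
  1 = 5 - 1*4
  ... = 5*(7) + 34*(-1)
Scale by 208: one solution is (1456, -208). Reduce x mod 34: (28, 2).
General: x = 28 + 34t, y = 2 - 5t.
x ≥ 0 ⇒ t ≥ 0; y ≥ 0 ⇒ t ≤ 0. So t ∈ [0, 0]: 1 solution.

1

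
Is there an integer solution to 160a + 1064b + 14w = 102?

yes

gcd(1064, 160) = 8  (1064 = 6×160 + 104, 160 = 1×104 + 56, 104 = 1×56 + 48, 56 = 1×48 + 8, 48 = 6×8).
gcd(8, 14) = 2.
2 divides 102, so integer solutions exist.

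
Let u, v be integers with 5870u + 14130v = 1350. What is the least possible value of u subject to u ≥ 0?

gcd(14130, 5870) = 10.
10 divides 1350, so solutions exist.
By Bézout, 5870*(-337) + 14130*(140) = 10.
Scale by 1350/10 = 135: (u₀, v₀) = (-45495, 18900).
General solution: u = -45495 + 1413t, v = 18900 - 587t for integer t.
u ≥ 0: smallest is -45495 mod 1413 = 1134 (at t = 33), with v = -471.

1134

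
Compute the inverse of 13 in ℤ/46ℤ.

gcd(46, 13) = 1  (46 = 3·13 + 7, 13 = 1·7 + 6, 7 = 1·6 + 1, 6 = 6·1).
Back-substituting, 13·(-7) + 46·(2) = 1.
So 13·-7 ≡ 1 (mod 46), and -7 mod 46 = 39.

39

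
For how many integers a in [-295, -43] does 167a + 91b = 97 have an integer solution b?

3

gcd(167, 91):
  167 = 1×91 + 76
  91 = 1×76 + 15
  76 = 5×15 + 1
  15 = 15×1
so gcd(167, 91) = 1.
Back-substitute for Bézout coefficients:
  1 = 76 - 5×15
  ... = 167×(6) + 91×(-11)
Scale by 97: particular solution (582, -1067); reduce a mod 91: (36, -65).
General solution: a = 36 + 91t, b = -65 - 167t for integer t.
-295 ≤ 36 + 91t ≤ -43 gives t ∈ [-3, -1], which is 3 values.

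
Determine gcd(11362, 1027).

13

gcd(11362, 1027):
  11362 = 11·1027 + 65
  1027 = 15·65 + 52
  65 = 1·52 + 13
  52 = 4·13
so gcd(11362, 1027) = 13.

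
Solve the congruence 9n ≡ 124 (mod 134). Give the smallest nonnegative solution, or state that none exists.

118

gcd(134, 9) = 1  (134 = 14×9 + 8, 9 = 1×8 + 1, 8 = 8×1).
1 divides 124, so solutions exist.
Back-substituting, 9×(15) + 134×(-1) = 1.
So 9×(15) ≡ 1 (mod 134); multiply by 124: n ≡ 1860 (mod 134).
Smallest nonnegative: n = 1860 mod 134 = 118.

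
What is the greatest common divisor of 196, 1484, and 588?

28

gcd(1484, 196) = 28.
gcd(28, 588) = 28.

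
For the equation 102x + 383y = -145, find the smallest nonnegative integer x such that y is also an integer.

gcd(383, 102) = 1.
1 divides -145, so solutions exist.
By Bézout, 102*(184) + 383*(-49) = 1.
Scale by -145/1 = -145: (x₀, y₀) = (-26680, 7105).
General solution: x = -26680 + 383t, y = 7105 - 102t for integer t.
x ≥ 0: smallest is -26680 mod 383 = 130 (at t = 70), with y = -35.

130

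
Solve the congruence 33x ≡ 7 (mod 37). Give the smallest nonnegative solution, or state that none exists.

26

gcd(37, 33):
  37 = 1·33 + 4
  33 = 8·4 + 1
  4 = 4·1
so gcd(37, 33) = 1.
1 divides 7, so solutions exist.
Back-substitute for Bézout coefficients:
  1 = 33 - 8·4
  ... = 33·(9) + 37·(-8)
So 33·(9) ≡ 1 (mod 37); multiply by 7: x ≡ 63 (mod 37).
Smallest nonnegative: x = 63 mod 37 = 26.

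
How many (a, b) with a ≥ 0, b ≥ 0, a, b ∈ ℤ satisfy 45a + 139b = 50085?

gcd(139, 45) = 1  (139 = 3*45 + 4, 45 = 11*4 + 1, 4 = 4*1).
Back-substituting, 45*(34) + 139*(-11) = 1.
Scale by 50085: one solution is (1702890, -550935). Reduce a mod 139: (1, 360).
General: a = 1 + 139t, b = 360 - 45t.
a ≥ 0 ⇒ t ≥ 0; b ≥ 0 ⇒ t ≤ 8. So t ∈ [0, 8]: 9 solutions.

9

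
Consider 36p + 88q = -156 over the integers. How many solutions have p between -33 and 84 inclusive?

5

gcd(88, 36) = 4  (88 = 2·36 + 16, 36 = 2·16 + 4, 16 = 4·4).
Back-substituting, 36·(5) + 88·(-2) = 4.
Scale by -39: particular solution (-195, 78); reduce p mod 22: (3, -3).
General solution: p = 3 + 22t, q = -3 - 9t for integer t.
-33 ≤ 3 + 22t ≤ 84 gives t ∈ [-1, 3], which is 5 values.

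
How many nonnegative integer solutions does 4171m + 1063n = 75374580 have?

17

gcd(4171, 1063) = 1.
By Bézout, 4171·(-105) + 1063·(412) = 1.
One solution: (677, 68251).
General: m = 677 + 1063t, n = 68251 - 4171t.
m ≥ 0 ⇒ t ≥ 0; n ≥ 0 ⇒ t ≤ 16. So t ∈ [0, 16]: 17 solutions.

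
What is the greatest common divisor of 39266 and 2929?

29

gcd(39266, 2929):
  39266 = 13*2929 + 1189
  2929 = 2*1189 + 551
  1189 = 2*551 + 87
  551 = 6*87 + 29
  87 = 3*29
so gcd(39266, 2929) = 29.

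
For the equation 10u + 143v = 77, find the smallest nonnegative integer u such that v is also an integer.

gcd(143, 10):
  143 = 14·10 + 3
  10 = 3·3 + 1
  3 = 3·1
so gcd(143, 10) = 1.
1 divides 77, so solutions exist.
Back-substitute for Bézout coefficients:
  1 = 10 - 3·3
  ... = 10·(43) + 143·(-3)
Scale by 77/1 = 77: (u₀, v₀) = (3311, -231).
General solution: u = 3311 + 143t, v = -231 - 10t for integer t.
u ≥ 0: smallest is 3311 mod 143 = 22 (at t = -23), with v = -1.

22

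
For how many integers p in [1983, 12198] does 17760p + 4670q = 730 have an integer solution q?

gcd(17760, 4670) = 10.
By Bézout, 17760·(-66) + 4670·(251) = 10.
Particular solution: (319, -1213).
General solution: p = 319 + 467t, q = -1213 - 1776t for integer t.
1983 ≤ 319 + 467t ≤ 12198 gives t ∈ [4, 25], which is 22 values.

22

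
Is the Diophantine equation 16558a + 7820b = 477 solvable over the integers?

no

gcd(16558, 7820) = 34  (16558 = 2*7820 + 918, 7820 = 8*918 + 476, 918 = 1*476 + 442, 476 = 1*442 + 34, 442 = 13*34).
34 does not divide 477 (remainder 1), so no integer solutions.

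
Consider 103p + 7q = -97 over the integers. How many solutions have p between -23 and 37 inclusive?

8

gcd(103, 7):
  103 = 14×7 + 5
  7 = 1×5 + 2
  5 = 2×2 + 1
  2 = 2×1
so gcd(103, 7) = 1.
Back-substitute for Bézout coefficients:
  1 = 5 - 2×2
  ... = 103×(3) + 7×(-44)
Scale by -97: particular solution (-291, 4268); reduce p mod 7: (3, -58).
General solution: p = 3 + 7t, q = -58 - 103t for integer t.
-23 ≤ 3 + 7t ≤ 37 gives t ∈ [-3, 4], which is 8 values.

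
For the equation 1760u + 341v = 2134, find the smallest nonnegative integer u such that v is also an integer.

14

gcd(1760, 341):
  1760 = 5×341 + 55
  341 = 6×55 + 11
  55 = 5×11
so gcd(1760, 341) = 11.
11 divides 2134, so solutions exist.
Back-substitute for Bézout coefficients:
  11 = 341 - 6×55
  ... = 1760×(-6) + 341×(31)
Scale by 2134/11 = 194: (u₀, v₀) = (-1164, 6014).
General solution: u = -1164 + 31t, v = 6014 - 160t for integer t.
u ≥ 0: smallest is -1164 mod 31 = 14 (at t = 38), with v = -66.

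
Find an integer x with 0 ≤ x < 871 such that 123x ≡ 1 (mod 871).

609

gcd(871, 123) = 1.
By Bézout, 123×(-262) + 871×(37) = 1.
So 123×-262 ≡ 1 (mod 871), and -262 mod 871 = 609.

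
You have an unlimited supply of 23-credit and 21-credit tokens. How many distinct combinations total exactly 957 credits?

2

Need nonnegative integers with 23j + 21k = 957.
gcd(23, 21) = 1, and 23·(-10) + 21·(11) = 1.
So (j₀, k₀) = (-9570, 10527); general j = -9570 + 21t, k = 10527 - 23t.
j ≥ 0 ⇒ t ≥ 456; k ≥ 0 ⇒ t ≤ 457. That's 2 values of t.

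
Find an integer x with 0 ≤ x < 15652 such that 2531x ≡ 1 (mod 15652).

13939

gcd(15652, 2531) = 1  (15652 = 6·2531 + 466, 2531 = 5·466 + 201, 466 = 2·201 + 64, 201 = 3·64 + 9, 64 = 7·9 + 1, 9 = 9·1).
Back-substituting, 2531·(-1713) + 15652·(277) = 1.
So 2531·-1713 ≡ 1 (mod 15652), and -1713 mod 15652 = 13939.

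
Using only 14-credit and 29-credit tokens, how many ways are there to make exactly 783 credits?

2

Need nonnegative integers with 14j + 29k = 783.
gcd(14, 29) = 1, and 14·(-2) + 29·(1) = 1.
So (j₀, k₀) = (-1566, 783); general j = -1566 + 29t, k = 783 - 14t.
j ≥ 0 ⇒ t ≥ 54; k ≥ 0 ⇒ t ≤ 55. That's 2 values of t.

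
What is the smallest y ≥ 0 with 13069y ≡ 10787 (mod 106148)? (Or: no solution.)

gcd(106148, 13069) = 7  (106148 = 8×13069 + 1596, 13069 = 8×1596 + 301, 1596 = 5×301 + 91, 301 = 3×91 + 28, 91 = 3×28 + 7, 28 = 4×7).
7 divides 10787, so solutions exist.
Back-substituting, 13069×(-3525) + 106148×(434) = 7.
So 13069×(-3525) ≡ 7 (mod 106148); multiply by 1541: y ≡ -5432025 (mod 15164).
Smallest nonnegative: y = -5432025 mod 15164 = 11851.

11851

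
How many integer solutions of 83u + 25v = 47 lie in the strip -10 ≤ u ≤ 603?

24

gcd(83, 25) = 1  (83 = 3×25 + 8, 25 = 3×8 + 1, 8 = 8×1).
Back-substituting, 83×(-3) + 25×(10) = 1.
Scale by 47: particular solution (-141, 470); reduce u mod 25: (9, -28).
General solution: u = 9 + 25t, v = -28 - 83t for integer t.
-10 ≤ 9 + 25t ≤ 603 gives t ∈ [0, 23], which is 24 values.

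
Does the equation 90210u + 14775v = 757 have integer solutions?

no

gcd(90210, 14775) = 15  (90210 = 6×14775 + 1560, 14775 = 9×1560 + 735, 1560 = 2×735 + 90, 735 = 8×90 + 15, 90 = 6×15).
15 does not divide 757 (remainder 7), so no integer solutions.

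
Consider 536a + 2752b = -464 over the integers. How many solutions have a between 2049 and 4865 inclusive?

9

gcd(2752, 536) = 8.
By Bézout, 536·(-77) + 2752·(15) = 8.
Particular solution: (338, -66).
General solution: a = 338 + 344t, b = -66 - 67t for integer t.
2049 ≤ 338 + 344t ≤ 4865 gives t ∈ [5, 13], which is 9 values.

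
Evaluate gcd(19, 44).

1

gcd(44, 19):
  44 = 2*19 + 6
  19 = 3*6 + 1
  6 = 6*1
so gcd(44, 19) = 1.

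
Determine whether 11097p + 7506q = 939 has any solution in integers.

no

gcd(11097, 7506):
  11097 = 1*7506 + 3591
  7506 = 2*3591 + 324
  3591 = 11*324 + 27
  324 = 12*27
so gcd(11097, 7506) = 27.
27 does not divide 939 (remainder 21), so no integer solutions.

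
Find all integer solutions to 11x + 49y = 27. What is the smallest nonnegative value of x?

47

gcd(49, 11) = 1  (49 = 4×11 + 5, 11 = 2×5 + 1, 5 = 5×1).
1 divides 27, so solutions exist.
Back-substituting, 11×(9) + 49×(-2) = 1.
Scale by 27/1 = 27: (x₀, y₀) = (243, -54).
General solution: x = 243 + 49t, y = -54 - 11t for integer t.
x ≥ 0: smallest is 243 mod 49 = 47 (at t = -4), with y = -10.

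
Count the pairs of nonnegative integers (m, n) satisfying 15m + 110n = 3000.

gcd(110, 15) = 5  (110 = 7×15 + 5, 15 = 3×5).
Back-substituting, 15×(-7) + 110×(1) = 5.
Scale by 600: one solution is (-4200, 600). Reduce m mod 22: (2, 27).
General: m = 2 + 22t, n = 27 - 3t.
m ≥ 0 ⇒ t ≥ 0; n ≥ 0 ⇒ t ≤ 9. So t ∈ [0, 9]: 10 solutions.

10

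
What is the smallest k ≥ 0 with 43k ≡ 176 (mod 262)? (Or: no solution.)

260

gcd(262, 43) = 1  (262 = 6·43 + 4, 43 = 10·4 + 3, 4 = 1·3 + 1, 3 = 3·1).
1 divides 176, so solutions exist.
Back-substituting, 43·(-67) + 262·(11) = 1.
So 43·(-67) ≡ 1 (mod 262); multiply by 176: k ≡ -11792 (mod 262).
Smallest nonnegative: k = -11792 mod 262 = 260.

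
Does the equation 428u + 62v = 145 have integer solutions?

gcd(428, 62):
  428 = 6·62 + 56
  62 = 1·56 + 6
  56 = 9·6 + 2
  6 = 3·2
so gcd(428, 62) = 2.
2 does not divide 145 (remainder 1), so no integer solutions.

no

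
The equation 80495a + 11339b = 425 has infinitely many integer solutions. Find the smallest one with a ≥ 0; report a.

gcd(80495, 11339) = 17.
17 divides 425, so solutions exist.
By Bézout, 80495*(-192) + 11339*(1363) = 17.
Scale by 425/17 = 25: (a₀, b₀) = (-4800, 34075).
General solution: a = -4800 + 667t, b = 34075 - 4735t for integer t.
a ≥ 0: smallest is -4800 mod 667 = 536 (at t = 8), with b = -3805.

536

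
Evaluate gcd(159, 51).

gcd(159, 51):
  159 = 3·51 + 6
  51 = 8·6 + 3
  6 = 2·3
so gcd(159, 51) = 3.

3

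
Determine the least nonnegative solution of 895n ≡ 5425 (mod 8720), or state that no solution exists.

gcd(8720, 895) = 5.
5 divides 5425, so solutions exist.
By Bézout, 895×(-341) + 8720×(35) = 5.
So 895×(-341) ≡ 5 (mod 8720); multiply by 1085: n ≡ -369985 (mod 1744).
Smallest nonnegative: n = -369985 mod 1744 = 1487.

1487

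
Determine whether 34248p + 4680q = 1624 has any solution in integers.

no

gcd(34248, 4680) = 24  (34248 = 7·4680 + 1488, 4680 = 3·1488 + 216, 1488 = 6·216 + 192, 216 = 1·192 + 24, 192 = 8·24).
24 does not divide 1624 (remainder 16), so no integer solutions.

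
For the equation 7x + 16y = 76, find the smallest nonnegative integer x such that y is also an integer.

gcd(16, 7):
  16 = 2·7 + 2
  7 = 3·2 + 1
  2 = 2·1
so gcd(16, 7) = 1.
1 divides 76, so solutions exist.
Back-substitute for Bézout coefficients:
  1 = 7 - 3·2
  ... = 7·(7) + 16·(-3)
Scale by 76/1 = 76: (x₀, y₀) = (532, -228).
General solution: x = 532 + 16t, y = -228 - 7t for integer t.
x ≥ 0: smallest is 532 mod 16 = 4 (at t = -33), with y = 3.

4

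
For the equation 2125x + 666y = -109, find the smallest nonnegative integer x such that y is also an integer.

125

gcd(2125, 666) = 1.
1 divides -109, so solutions exist.
By Bézout, 2125*(-215) + 666*(686) = 1.
Scale by -109/1 = -109: (x₀, y₀) = (23435, -74774).
General solution: x = 23435 + 666t, y = -74774 - 2125t for integer t.
x ≥ 0: smallest is 23435 mod 666 = 125 (at t = -35), with y = -399.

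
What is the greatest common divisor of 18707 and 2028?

13

gcd(18707, 2028):
  18707 = 9×2028 + 455
  2028 = 4×455 + 208
  455 = 2×208 + 39
  208 = 5×39 + 13
  39 = 3×13
so gcd(18707, 2028) = 13.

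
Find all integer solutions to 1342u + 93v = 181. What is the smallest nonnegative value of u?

gcd(1342, 93):
  1342 = 14*93 + 40
  93 = 2*40 + 13
  40 = 3*13 + 1
  13 = 13*1
so gcd(1342, 93) = 1.
1 divides 181, so solutions exist.
Back-substitute for Bézout coefficients:
  1 = 40 - 3*13
  ... = 1342*(7) + 93*(-101)
Scale by 181/1 = 181: (u₀, v₀) = (1267, -18281).
General solution: u = 1267 + 93t, v = -18281 - 1342t for integer t.
u ≥ 0: smallest is 1267 mod 93 = 58 (at t = -13), with v = -835.

58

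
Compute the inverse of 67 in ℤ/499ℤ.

216

gcd(499, 67) = 1  (499 = 7×67 + 30, 67 = 2×30 + 7, 30 = 4×7 + 2, 7 = 3×2 + 1, 2 = 2×1).
Back-substituting, 67×(216) + 499×(-29) = 1.
So 67×216 ≡ 1 (mod 499), and 216 mod 499 = 216.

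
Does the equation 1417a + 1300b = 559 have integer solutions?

gcd(1417, 1300):
  1417 = 1*1300 + 117
  1300 = 11*117 + 13
  117 = 9*13
so gcd(1417, 1300) = 13.
13 divides 559, so integer solutions exist.

yes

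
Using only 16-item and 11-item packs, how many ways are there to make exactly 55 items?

Need nonnegative integers with 16j + 11k = 55.
gcd(16, 11) = 1, and 16·(-2) + 11·(3) = 1.
So (j₀, k₀) = (-110, 165); general j = -110 + 11t, k = 165 - 16t.
j ≥ 0 ⇒ t ≥ 10; k ≥ 0 ⇒ t ≤ 10. That's 1 value of t.

1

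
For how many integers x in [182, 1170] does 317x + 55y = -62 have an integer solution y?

gcd(317, 55) = 1  (317 = 5·55 + 42, 55 = 1·42 + 13, 42 = 3·13 + 3, 13 = 4·3 + 1, 3 = 3·1).
Back-substituting, 317·(-17) + 55·(98) = 1.
Scale by -62: particular solution (1054, -6076); reduce x mod 55: (9, -53).
General solution: x = 9 + 55t, y = -53 - 317t for integer t.
182 ≤ 9 + 55t ≤ 1170 gives t ∈ [4, 21], which is 18 values.

18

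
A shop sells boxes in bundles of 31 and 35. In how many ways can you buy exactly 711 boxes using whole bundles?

1

Need nonnegative integers with 31j + 35k = 711.
gcd(31, 35) = 1, and 31·(-9) + 35·(8) = 1.
So (j₀, k₀) = (-6399, 5688); general j = -6399 + 35t, k = 5688 - 31t.
j ≥ 0 ⇒ t ≥ 183; k ≥ 0 ⇒ t ≤ 183. That's 1 value of t.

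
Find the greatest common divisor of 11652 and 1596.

12

gcd(11652, 1596):
  11652 = 7×1596 + 480
  1596 = 3×480 + 156
  480 = 3×156 + 12
  156 = 13×12
so gcd(11652, 1596) = 12.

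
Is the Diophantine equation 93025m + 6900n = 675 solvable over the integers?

gcd(93025, 6900) = 25  (93025 = 13×6900 + 3325, 6900 = 2×3325 + 250, 3325 = 13×250 + 75, 250 = 3×75 + 25, 75 = 3×25).
25 divides 675, so integer solutions exist.

yes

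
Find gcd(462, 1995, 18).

3

gcd(1995, 462) = 21.
gcd(21, 18) = 3.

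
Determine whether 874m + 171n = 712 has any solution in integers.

gcd(874, 171):
  874 = 5×171 + 19
  171 = 9×19
so gcd(874, 171) = 19.
19 does not divide 712 (remainder 9), so no integer solutions.

no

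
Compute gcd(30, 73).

1

gcd(73, 30) = 1  (73 = 2·30 + 13, 30 = 2·13 + 4, 13 = 3·4 + 1, 4 = 4·1).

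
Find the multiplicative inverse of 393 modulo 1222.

1023

gcd(1222, 393) = 1  (1222 = 3*393 + 43, 393 = 9*43 + 6, 43 = 7*6 + 1, 6 = 6*1).
Back-substituting, 393*(-199) + 1222*(64) = 1.
So 393*-199 ≡ 1 (mod 1222), and -199 mod 1222 = 1023.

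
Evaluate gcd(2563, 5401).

11

gcd(5401, 2563):
  5401 = 2*2563 + 275
  2563 = 9*275 + 88
  275 = 3*88 + 11
  88 = 8*11
so gcd(5401, 2563) = 11.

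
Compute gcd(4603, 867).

gcd(4603, 867) = 1  (4603 = 5×867 + 268, 867 = 3×268 + 63, 268 = 4×63 + 16, 63 = 3×16 + 15, 16 = 1×15 + 1, 15 = 15×1).

1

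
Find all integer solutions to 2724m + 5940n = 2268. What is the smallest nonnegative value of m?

27

gcd(5940, 2724) = 12.
12 divides 2268, so solutions exist.
By Bézout, 2724*(-157) + 5940*(72) = 12.
Scale by 2268/12 = 189: (m₀, n₀) = (-29673, 13608).
General solution: m = -29673 + 495t, n = 13608 - 227t for integer t.
m ≥ 0: smallest is -29673 mod 495 = 27 (at t = 60), with n = -12.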